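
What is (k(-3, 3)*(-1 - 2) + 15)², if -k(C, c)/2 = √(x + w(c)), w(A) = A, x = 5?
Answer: 513 + 360*√2 ≈ 1022.1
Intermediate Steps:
k(C, c) = -2*√(5 + c)
(k(-3, 3)*(-1 - 2) + 15)² = ((-2*√(5 + 3))*(-1 - 2) + 15)² = (-4*√2*(-3) + 15)² = (12*√2 + 15)² = (15 + 12*√2)²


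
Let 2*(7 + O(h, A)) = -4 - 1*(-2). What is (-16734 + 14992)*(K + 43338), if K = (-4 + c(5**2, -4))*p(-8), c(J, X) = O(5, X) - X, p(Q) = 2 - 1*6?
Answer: -75550540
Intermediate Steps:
O(h, A) = -8 (O(h, A) = -7 + (-4 - 1*(-2))/2 = -7 + (-4 + 2)/2 = -7 + (1/2)*(-2) = -7 - 1 = -8)
p(Q) = -4 (p(Q) = 2 - 6 = -4)
c(J, X) = -8 - X
K = 32 (K = (-4 + (-8 - 1*(-4)))*(-4) = (-4 + (-8 + 4))*(-4) = (-4 - 4)*(-4) = -8*(-4) = 32)
(-16734 + 14992)*(K + 43338) = (-16734 + 14992)*(32 + 43338) = -1742*43370 = -75550540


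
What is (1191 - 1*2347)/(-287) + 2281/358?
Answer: 1068495/102746 ≈ 10.399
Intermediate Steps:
(1191 - 1*2347)/(-287) + 2281/358 = (1191 - 2347)*(-1/287) + 2281*(1/358) = -1156*(-1/287) + 2281/358 = 1156/287 + 2281/358 = 1068495/102746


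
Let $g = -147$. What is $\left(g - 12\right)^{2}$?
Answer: $25281$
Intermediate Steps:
$\left(g - 12\right)^{2} = \left(-147 - 12\right)^{2} = \left(-159\right)^{2} = 25281$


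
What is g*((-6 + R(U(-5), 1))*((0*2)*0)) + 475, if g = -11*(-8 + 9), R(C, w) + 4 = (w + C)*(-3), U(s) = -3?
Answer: 475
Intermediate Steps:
R(C, w) = -4 - 3*C - 3*w (R(C, w) = -4 + (w + C)*(-3) = -4 + (C + w)*(-3) = -4 + (-3*C - 3*w) = -4 - 3*C - 3*w)
g = -11 (g = -11*1 = -11)
g*((-6 + R(U(-5), 1))*((0*2)*0)) + 475 = -11*(-6 + (-4 - 3*(-3) - 3*1))*(0*2)*0 + 475 = -11*(-6 + (-4 + 9 - 3))*0*0 + 475 = -11*(-6 + 2)*0 + 475 = -(-44)*0 + 475 = -11*0 + 475 = 0 + 475 = 475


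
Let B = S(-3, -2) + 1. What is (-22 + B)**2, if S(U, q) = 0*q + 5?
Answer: 256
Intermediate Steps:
S(U, q) = 5 (S(U, q) = 0 + 5 = 5)
B = 6 (B = 5 + 1 = 6)
(-22 + B)**2 = (-22 + 6)**2 = (-16)**2 = 256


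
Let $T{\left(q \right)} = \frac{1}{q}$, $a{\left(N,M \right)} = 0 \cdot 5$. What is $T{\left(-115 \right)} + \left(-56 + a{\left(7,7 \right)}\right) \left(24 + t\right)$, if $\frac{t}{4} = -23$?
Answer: $\frac{437919}{115} \approx 3808.0$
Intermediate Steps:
$t = -92$ ($t = 4 \left(-23\right) = -92$)
$a{\left(N,M \right)} = 0$
$T{\left(-115 \right)} + \left(-56 + a{\left(7,7 \right)}\right) \left(24 + t\right) = \frac{1}{-115} + \left(-56 + 0\right) \left(24 - 92\right) = - \frac{1}{115} - -3808 = - \frac{1}{115} + 3808 = \frac{437919}{115}$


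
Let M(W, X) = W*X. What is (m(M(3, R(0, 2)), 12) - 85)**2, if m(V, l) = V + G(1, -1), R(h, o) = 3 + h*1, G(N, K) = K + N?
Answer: 5776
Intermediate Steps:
R(h, o) = 3 + h
m(V, l) = V (m(V, l) = V + (-1 + 1) = V + 0 = V)
(m(M(3, R(0, 2)), 12) - 85)**2 = (3*(3 + 0) - 85)**2 = (3*3 - 85)**2 = (9 - 85)**2 = (-76)**2 = 5776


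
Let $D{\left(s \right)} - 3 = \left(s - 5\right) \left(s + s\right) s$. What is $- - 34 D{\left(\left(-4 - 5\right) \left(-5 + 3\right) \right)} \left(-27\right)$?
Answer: $-7735986$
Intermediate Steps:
$D{\left(s \right)} = 3 + 2 s^{2} \left(-5 + s\right)$ ($D{\left(s \right)} = 3 + \left(s - 5\right) \left(s + s\right) s = 3 + \left(-5 + s\right) 2 s s = 3 + 2 s \left(-5 + s\right) s = 3 + 2 s^{2} \left(-5 + s\right)$)
$- - 34 D{\left(\left(-4 - 5\right) \left(-5 + 3\right) \right)} \left(-27\right) = - - 34 \left(3 - 10 \left(\left(-4 - 5\right) \left(-5 + 3\right)\right)^{2} + 2 \left(\left(-4 - 5\right) \left(-5 + 3\right)\right)^{3}\right) \left(-27\right) = - - 34 \left(3 - 10 \left(\left(-9\right) \left(-2\right)\right)^{2} + 2 \left(\left(-9\right) \left(-2\right)\right)^{3}\right) \left(-27\right) = - - 34 \left(3 - 10 \cdot 18^{2} + 2 \cdot 18^{3}\right) \left(-27\right) = - - 34 \left(3 - 3240 + 2 \cdot 5832\right) \left(-27\right) = - - 34 \left(3 - 3240 + 11664\right) \left(-27\right) = - \left(-34\right) 8427 \left(-27\right) = - \left(-286518\right) \left(-27\right) = \left(-1\right) 7735986 = -7735986$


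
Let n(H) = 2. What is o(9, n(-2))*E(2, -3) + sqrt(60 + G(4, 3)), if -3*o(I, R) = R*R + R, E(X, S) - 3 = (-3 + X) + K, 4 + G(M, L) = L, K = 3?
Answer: -10 + sqrt(59) ≈ -2.3189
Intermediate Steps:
G(M, L) = -4 + L
E(X, S) = 3 + X (E(X, S) = 3 + ((-3 + X) + 3) = 3 + X)
o(I, R) = -R/3 - R**2/3 (o(I, R) = -(R*R + R)/3 = -(R**2 + R)/3 = -(R + R**2)/3 = -R/3 - R**2/3)
o(9, n(-2))*E(2, -3) + sqrt(60 + G(4, 3)) = (-1/3*2*(1 + 2))*(3 + 2) + sqrt(60 + (-4 + 3)) = -1/3*2*3*5 + sqrt(60 - 1) = -2*5 + sqrt(59) = -10 + sqrt(59)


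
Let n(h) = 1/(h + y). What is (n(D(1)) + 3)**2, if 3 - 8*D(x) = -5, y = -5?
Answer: 121/16 ≈ 7.5625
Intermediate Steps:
D(x) = 1 (D(x) = 3/8 - 1/8*(-5) = 3/8 + 5/8 = 1)
n(h) = 1/(-5 + h) (n(h) = 1/(h - 5) = 1/(-5 + h))
(n(D(1)) + 3)**2 = (1/(-5 + 1) + 3)**2 = (1/(-4) + 3)**2 = (-1/4 + 3)**2 = (11/4)**2 = 121/16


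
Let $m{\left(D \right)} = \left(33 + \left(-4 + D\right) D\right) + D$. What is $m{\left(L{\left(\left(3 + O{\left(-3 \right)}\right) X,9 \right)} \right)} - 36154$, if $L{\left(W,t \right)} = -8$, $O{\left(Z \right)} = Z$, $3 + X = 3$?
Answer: $-36033$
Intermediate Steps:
$X = 0$ ($X = -3 + 3 = 0$)
$m{\left(D \right)} = 33 + D + D \left(-4 + D\right)$ ($m{\left(D \right)} = \left(33 + D \left(-4 + D\right)\right) + D = 33 + D + D \left(-4 + D\right)$)
$m{\left(L{\left(\left(3 + O{\left(-3 \right)}\right) X,9 \right)} \right)} - 36154 = \left(33 + \left(-8\right)^{2} - -24\right) - 36154 = \left(33 + 64 + 24\right) - 36154 = 121 - 36154 = -36033$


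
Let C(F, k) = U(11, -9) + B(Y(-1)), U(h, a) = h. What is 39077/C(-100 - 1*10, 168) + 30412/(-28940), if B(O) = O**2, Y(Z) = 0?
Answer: 282638462/79585 ≈ 3551.4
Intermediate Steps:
C(F, k) = 11 (C(F, k) = 11 + 0**2 = 11 + 0 = 11)
39077/C(-100 - 1*10, 168) + 30412/(-28940) = 39077/11 + 30412/(-28940) = 39077*(1/11) + 30412*(-1/28940) = 39077/11 - 7603/7235 = 282638462/79585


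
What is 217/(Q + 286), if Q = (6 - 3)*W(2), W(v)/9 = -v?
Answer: 217/232 ≈ 0.93534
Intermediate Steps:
W(v) = -9*v (W(v) = 9*(-v) = -9*v)
Q = -54 (Q = (6 - 3)*(-9*2) = 3*(-18) = -54)
217/(Q + 286) = 217/(-54 + 286) = 217/232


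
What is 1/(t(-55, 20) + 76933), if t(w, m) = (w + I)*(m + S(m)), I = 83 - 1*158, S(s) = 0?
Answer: 1/74333 ≈ 1.3453e-5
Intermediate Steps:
I = -75 (I = 83 - 158 = -75)
t(w, m) = m*(-75 + w) (t(w, m) = (w - 75)*(m + 0) = (-75 + w)*m = m*(-75 + w))
1/(t(-55, 20) + 76933) = 1/(20*(-75 - 55) + 76933) = 1/(20*(-130) + 76933) = 1/(-2600 + 76933) = 1/74333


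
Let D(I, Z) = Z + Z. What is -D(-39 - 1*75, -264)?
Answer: 528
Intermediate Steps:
D(I, Z) = 2*Z
-D(-39 - 1*75, -264) = -2*(-264) = -1*(-528) = 528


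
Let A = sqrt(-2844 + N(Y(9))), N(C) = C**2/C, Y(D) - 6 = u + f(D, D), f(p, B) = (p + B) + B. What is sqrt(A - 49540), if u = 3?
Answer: sqrt(-49540 + 6*I*sqrt(78)) ≈ 0.119 + 222.58*I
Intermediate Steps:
f(p, B) = p + 2*B (f(p, B) = (B + p) + B = p + 2*B)
Y(D) = 9 + 3*D (Y(D) = 6 + (3 + (D + 2*D)) = 6 + (3 + 3*D) = 9 + 3*D)
N(C) = C
A = 6*I*sqrt(78) (A = sqrt(-2844 + (9 + 3*9)) = sqrt(-2844 + (9 + 27)) = sqrt(-2844 + 36) = sqrt(-2808) = 6*I*sqrt(78) ≈ 52.991*I)
sqrt(A - 49540) = sqrt(6*I*sqrt(78) - 49540) = sqrt(-49540 + 6*I*sqrt(78))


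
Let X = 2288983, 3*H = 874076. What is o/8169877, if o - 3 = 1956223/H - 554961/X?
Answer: 18950440796715/16345841413816480916 ≈ 1.1593e-6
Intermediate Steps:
H = 874076/3 (H = (1/3)*874076 = 874076/3 ≈ 2.9136e+5)
o = 18950440796715/2000745104708 (o = 3 + (1956223/(874076/3) - 554961/2288983) = 3 + (1956223*(3/874076) - 554961*1/2288983) = 3 + (5868669/874076 - 554961/2288983) = 3 + 12948205482591/2000745104708 = 18950440796715/2000745104708 ≈ 9.4717)
o/8169877 = (18950440796715/2000745104708)/8169877 = (18950440796715/2000745104708)*(1/8169877) = 18950440796715/16345841413816480916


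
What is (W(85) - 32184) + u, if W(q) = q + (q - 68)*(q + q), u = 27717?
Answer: -1492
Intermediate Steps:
W(q) = q + 2*q*(-68 + q) (W(q) = q + (-68 + q)*(2*q) = q + 2*q*(-68 + q))
(W(85) - 32184) + u = (85*(-135 + 2*85) - 32184) + 27717 = (85*(-135 + 170) - 32184) + 27717 = (85*35 - 32184) + 27717 = (2975 - 32184) + 27717 = -29209 + 27717 = -1492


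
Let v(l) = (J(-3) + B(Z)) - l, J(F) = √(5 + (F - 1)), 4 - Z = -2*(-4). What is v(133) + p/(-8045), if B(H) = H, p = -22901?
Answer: -1071219/8045 ≈ -133.15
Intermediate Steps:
Z = -4 (Z = 4 - (-2)*(-4) = 4 - 1*8 = 4 - 8 = -4)
J(F) = √(4 + F) (J(F) = √(5 + (-1 + F)) = √(4 + F))
v(l) = -3 - l (v(l) = (√(4 - 3) - 4) - l = (√1 - 4) - l = (1 - 4) - l = -3 - l)
v(133) + p/(-8045) = (-3 - 1*133) - 22901/(-8045) = (-3 - 133) - 22901*(-1/8045) = -136 + 22901/8045 = -1071219/8045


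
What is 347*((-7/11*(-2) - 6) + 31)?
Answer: 100283/11 ≈ 9116.6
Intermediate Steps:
347*((-7/11*(-2) - 6) + 31) = 347*((14/11 - 6) + 31) = 347*(-52/11 + 31) = 347*(289/11) = 100283/11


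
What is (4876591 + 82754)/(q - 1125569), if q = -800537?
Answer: -4959345/1926106 ≈ -2.5748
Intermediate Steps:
(4876591 + 82754)/(q - 1125569) = (4876591 + 82754)/(-800537 - 1125569) = 4959345/(-1926106) = 4959345*(-1/1926106) = -4959345/1926106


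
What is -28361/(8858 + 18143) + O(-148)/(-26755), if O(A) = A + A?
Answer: -750806259/722411755 ≈ -1.0393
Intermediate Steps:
O(A) = 2*A
-28361/(8858 + 18143) + O(-148)/(-26755) = -28361/(8858 + 18143) + (2*(-148))/(-26755) = -28361/27001 - 296*(-1/26755) = -28361*1/27001 + 296/26755 = -28361/27001 + 296/26755 = -750806259/722411755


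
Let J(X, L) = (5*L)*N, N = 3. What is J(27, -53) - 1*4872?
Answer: -5667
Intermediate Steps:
J(X, L) = 15*L (J(X, L) = (5*L)*3 = 15*L)
J(27, -53) - 1*4872 = 15*(-53) - 1*4872 = -795 - 4872 = -5667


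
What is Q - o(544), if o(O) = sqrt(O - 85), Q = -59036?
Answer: -59036 - 3*sqrt(51) ≈ -59057.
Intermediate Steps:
o(O) = sqrt(-85 + O)
Q - o(544) = -59036 - sqrt(-85 + 544) = -59036 - sqrt(459) = -59036 - 3*sqrt(51)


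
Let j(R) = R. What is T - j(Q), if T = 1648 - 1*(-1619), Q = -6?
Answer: 3273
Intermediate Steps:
T = 3267 (T = 1648 + 1619 = 3267)
T - j(Q) = 3267 - 1*(-6) = 3267 + 6 = 3273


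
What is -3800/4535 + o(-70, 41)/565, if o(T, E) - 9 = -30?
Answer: -448447/512455 ≈ -0.87510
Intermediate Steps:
o(T, E) = -21 (o(T, E) = 9 - 30 = -21)
-3800/4535 + o(-70, 41)/565 = -3800/4535 - 21/565 = -3800*1/4535 - 21*1/565 = -760/907 - 21/565 = -448447/512455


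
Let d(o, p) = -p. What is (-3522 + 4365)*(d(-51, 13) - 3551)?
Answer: -3004452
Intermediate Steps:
(-3522 + 4365)*(d(-51, 13) - 3551) = (-3522 + 4365)*(-1*13 - 3551) = 843*(-13 - 3551) = 843*(-3564) = -3004452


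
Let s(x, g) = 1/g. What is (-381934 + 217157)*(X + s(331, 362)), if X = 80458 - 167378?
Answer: 5184714731303/362 ≈ 1.4322e+10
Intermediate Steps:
X = -86920
(-381934 + 217157)*(X + s(331, 362)) = (-381934 + 217157)*(-86920 + 1/362) = -164777*(-86920 + 1/362) = -164777*(-31465039/362) = 5184714731303/362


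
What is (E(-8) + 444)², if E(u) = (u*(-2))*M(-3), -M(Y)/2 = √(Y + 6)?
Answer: 200208 - 28416*√3 ≈ 1.5099e+5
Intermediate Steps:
M(Y) = -2*√(6 + Y) (M(Y) = -2*√(Y + 6) = -2*√(6 + Y))
E(u) = 4*u*√3 (E(u) = (u*(-2))*(-2*√(6 - 3)) = (-2*u)*(-2*√3) = 4*u*√3)
(E(-8) + 444)² = (4*(-8)*√3 + 444)² = (-32*√3 + 444)² = (444 - 32*√3)²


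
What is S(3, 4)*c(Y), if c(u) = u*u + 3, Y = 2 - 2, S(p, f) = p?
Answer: 9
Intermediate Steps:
Y = 0
c(u) = 3 + u**2 (c(u) = u**2 + 3 = 3 + u**2)
S(3, 4)*c(Y) = 3*(3 + 0**2) = 3*(3 + 0) = 3*3 = 9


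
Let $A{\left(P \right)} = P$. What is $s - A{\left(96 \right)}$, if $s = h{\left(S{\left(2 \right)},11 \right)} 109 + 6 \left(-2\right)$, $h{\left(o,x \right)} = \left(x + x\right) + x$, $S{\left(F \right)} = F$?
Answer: $3489$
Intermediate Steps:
$h{\left(o,x \right)} = 3 x$ ($h{\left(o,x \right)} = 2 x + x = 3 x$)
$s = 3585$ ($s = 3 \cdot 11 \cdot 109 + 6 \left(-2\right) = 33 \cdot 109 - 12 = 3597 - 12 = 3585$)
$s - A{\left(96 \right)} = 3585 - 96 = 3489$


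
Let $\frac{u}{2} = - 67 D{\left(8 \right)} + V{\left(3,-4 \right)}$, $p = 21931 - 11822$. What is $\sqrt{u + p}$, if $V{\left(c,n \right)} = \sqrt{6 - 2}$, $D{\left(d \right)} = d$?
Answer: $\sqrt{9041} \approx 95.084$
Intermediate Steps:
$p = 10109$ ($p = 21931 - 11822 = 10109$)
$V{\left(c,n \right)} = 2$ ($V{\left(c,n \right)} = \sqrt{4} = 2$)
$u = -1068$ ($u = 2 \left(\left(-67\right) 8 + 2\right) = 2 \left(-536 + 2\right) = 2 \left(-534\right) = -1068$)
$\sqrt{u + p} = \sqrt{-1068 + 10109} = \sqrt{9041}$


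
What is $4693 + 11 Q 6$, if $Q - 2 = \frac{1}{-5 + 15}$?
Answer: $\frac{24158}{5} \approx 4831.6$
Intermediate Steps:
$Q = \frac{21}{10}$ ($Q = 2 + \frac{1}{-5 + 15} = 2 + \frac{1}{10} = \frac{21}{10} \approx 2.1$)
$4693 + 11 Q 6 = 4693 + 11 \cdot \frac{21}{10} \cdot 6 = 4693 + \frac{231}{10} \cdot 6 = 4693 + \frac{693}{5} = \frac{24158}{5}$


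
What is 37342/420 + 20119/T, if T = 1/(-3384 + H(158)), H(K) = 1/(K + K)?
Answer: -2258978790767/33180 ≈ -6.8083e+7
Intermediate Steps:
H(K) = 1/(2*K)
T = -316/1069343 (T = 1/(-3384 + (1/2)/158) = 1/(-3384 + (1/2)*(1/158)) = 1/(-3384 + 1/316) = 1/(-1069343/316) = -316/1069343 ≈ -0.00029551)
37342/420 + 20119/T = 37342/420 + 20119/(-316/1069343) = 37342*(1/420) + 20119*(-1069343/316) = 18671/210 - 21514111817/316 = -2258978790767/33180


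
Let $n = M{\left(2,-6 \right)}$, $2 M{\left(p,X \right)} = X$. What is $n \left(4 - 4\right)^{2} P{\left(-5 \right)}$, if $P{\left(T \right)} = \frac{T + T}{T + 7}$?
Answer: $0$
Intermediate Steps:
$M{\left(p,X \right)} = \frac{X}{2}$
$n = -3$ ($n = \frac{1}{2} \left(-6\right) = -3$)
$P{\left(T \right)} = \frac{2 T}{7 + T}$
$n \left(4 - 4\right)^{2} P{\left(-5 \right)} = - 3 \left(4 - 4\right)^{2} \cdot 2 \left(-5\right) \frac{1}{7 - 5} = - 3 \cdot 0^{2} \cdot 2 \left(-5\right) \frac{1}{2} = \left(-3\right) 0 \cdot 2 \left(-5\right) \frac{1}{2} = 0 \left(-5\right) = 0$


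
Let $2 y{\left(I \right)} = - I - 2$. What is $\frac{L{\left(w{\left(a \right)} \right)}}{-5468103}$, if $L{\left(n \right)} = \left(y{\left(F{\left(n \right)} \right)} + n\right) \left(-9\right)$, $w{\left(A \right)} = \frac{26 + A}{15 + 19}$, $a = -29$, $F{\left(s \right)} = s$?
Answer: $- \frac{71}{41314556} \approx -1.7185 \cdot 10^{-6}$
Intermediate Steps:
$y{\left(I \right)} = -1 - \frac{I}{2}$ ($y{\left(I \right)} = \frac{- I - 2}{2} = \frac{-2 - I}{2} = -1 - \frac{I}{2}$)
$w{\left(A \right)} = \frac{13}{17} + \frac{A}{34}$ ($w{\left(A \right)} = \frac{26 + A}{34} = \left(26 + A\right) \frac{1}{34} = \frac{13}{17} + \frac{A}{34}$)
$L{\left(n \right)} = 9 - \frac{9 n}{2}$ ($L{\left(n \right)} = \left(\left(-1 - \frac{n}{2}\right) + n\right) \left(-9\right) = \left(-1 + \frac{n}{2}\right) \left(-9\right) = 9 - \frac{9 n}{2}$)
$\frac{L{\left(w{\left(a \right)} \right)}}{-5468103} = \frac{9 - \frac{9 \left(\frac{13}{17} + \frac{1}{34} \left(-29\right)\right)}{2}}{-5468103} = \left(9 - \frac{9 \left(\frac{13}{17} - \frac{29}{34}\right)}{2}\right) \left(- \frac{1}{5468103}\right) = \left(9 - - \frac{27}{68}\right) \left(- \frac{1}{5468103}\right) = \left(9 + \frac{27}{68}\right) \left(- \frac{1}{5468103}\right) = \frac{639}{68} \left(- \frac{1}{5468103}\right) = - \frac{71}{41314556}$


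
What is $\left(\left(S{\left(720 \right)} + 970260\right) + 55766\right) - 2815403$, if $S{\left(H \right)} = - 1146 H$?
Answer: $-2614497$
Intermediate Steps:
$\left(\left(S{\left(720 \right)} + 970260\right) + 55766\right) - 2815403 = \left(\left(\left(-1146\right) 720 + 970260\right) + 55766\right) - 2815403 = \left(\left(-825120 + 970260\right) + 55766\right) - 2815403 = \left(145140 + 55766\right) - 2815403 = 200906 - 2815403 = -2614497$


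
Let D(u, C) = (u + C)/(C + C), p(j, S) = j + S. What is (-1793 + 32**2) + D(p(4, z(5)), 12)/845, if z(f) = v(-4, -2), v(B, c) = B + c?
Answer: -1559531/2028 ≈ -769.00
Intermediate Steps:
z(f) = -6 (z(f) = -4 - 2 = -6)
p(j, S) = S + j
D(u, C) = (C + u)/(2*C) (D(u, C) = (C + u)/((2*C)) = (C + u)*(1/(2*C)) = (C + u)/(2*C))
(-1793 + 32**2) + D(p(4, z(5)), 12)/845 = (-1793 + 32**2) + ((1/2)*(12 + (-6 + 4))/12)/845 = (-1793 + 1024) + ((1/2)*(1/12)*(12 - 2))*(1/845) = -769 + ((1/2)*(1/12)*10)*(1/845) = -769 + (5/12)*(1/845) = -769 + 1/2028 = -1559531/2028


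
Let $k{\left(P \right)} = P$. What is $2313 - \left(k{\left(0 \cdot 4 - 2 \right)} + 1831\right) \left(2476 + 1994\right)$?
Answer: $-8173317$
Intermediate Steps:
$2313 - \left(k{\left(0 \cdot 4 - 2 \right)} + 1831\right) \left(2476 + 1994\right) = 2313 - \left(\left(0 \cdot 4 - 2\right) + 1831\right) \left(2476 + 1994\right) = 2313 - \left(\left(0 - 2\right) + 1831\right) 4470 = 2313 - \left(-2 + 1831\right) 4470 = 2313 - 1829 \cdot 4470 = 2313 - 8175630 = -8173317$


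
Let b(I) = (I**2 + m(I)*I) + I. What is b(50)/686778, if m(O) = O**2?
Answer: 63775/343389 ≈ 0.18572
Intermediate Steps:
b(I) = I + I**2 + I**3 (b(I) = (I**2 + I**2*I) + I = (I**2 + I**3) + I = I + I**2 + I**3)
b(50)/686778 = (50*(1 + 50 + 50**2))/686778 = (50*(1 + 50 + 2500))*(1/686778) = (50*2551)*(1/686778) = 127550*(1/686778) = 63775/343389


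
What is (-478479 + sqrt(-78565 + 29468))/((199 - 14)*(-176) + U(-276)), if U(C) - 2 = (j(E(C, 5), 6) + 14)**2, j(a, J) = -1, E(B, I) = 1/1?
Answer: 478479/32389 - I*sqrt(49097)/32389 ≈ 14.773 - 0.0068412*I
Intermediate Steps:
E(B, I) = 1
U(C) = 171 (U(C) = 2 + (-1 + 14)**2 = 2 + 13**2 = 2 + 169 = 171)
(-478479 + sqrt(-78565 + 29468))/((199 - 14)*(-176) + U(-276)) = (-478479 + sqrt(-78565 + 29468))/((199 - 14)*(-176) + 171) = (-478479 + sqrt(-49097))/(185*(-176) + 171) = (-478479 + I*sqrt(49097))/(-32560 + 171) = (-478479 + I*sqrt(49097))/(-32389) = (-478479 + I*sqrt(49097))*(-1/32389) = 478479/32389 - I*sqrt(49097)/32389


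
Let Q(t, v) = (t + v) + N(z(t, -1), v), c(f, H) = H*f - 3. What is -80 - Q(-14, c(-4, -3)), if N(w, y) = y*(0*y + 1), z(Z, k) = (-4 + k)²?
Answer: -84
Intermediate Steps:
c(f, H) = -3 + H*f
N(w, y) = y (N(w, y) = y*(0 + 1) = y*1 = y)
Q(t, v) = t + 2*v (Q(t, v) = (t + v) + v = t + 2*v)
-80 - Q(-14, c(-4, -3)) = -80 - (-14 + 2*(-3 - 3*(-4))) = -80 - (-14 + 2*(-3 + 12)) = -80 - (-14 + 2*9) = -80 - (-14 + 18) = -80 - 1*4 = -80 - 4 = -84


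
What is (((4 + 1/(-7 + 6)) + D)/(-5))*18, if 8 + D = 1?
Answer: 72/5 ≈ 14.400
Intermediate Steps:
D = -7 (D = -8 + 1 = -7)
(((4 + 1/(-7 + 6)) + D)/(-5))*18 = (((4 + 1/(-7 + 6)) - 7)/(-5))*18 = -((4 + 1/(-1)) - 7)/5*18 = -((4 - 1) - 7)/5*18 = -(3 - 7)/5*18 = -1/5*(-4)*18 = (4/5)*18 = 72/5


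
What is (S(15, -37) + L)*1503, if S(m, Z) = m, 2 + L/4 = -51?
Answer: -296091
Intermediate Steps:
L = -212 (L = -8 + 4*(-51) = -8 - 204 = -212)
(S(15, -37) + L)*1503 = (15 - 212)*1503 = -197*1503 = -296091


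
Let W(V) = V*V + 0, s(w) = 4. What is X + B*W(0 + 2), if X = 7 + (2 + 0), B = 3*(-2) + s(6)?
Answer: 1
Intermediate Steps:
B = -2 (B = 3*(-2) + 4 = -6 + 4 = -2)
W(V) = V² (W(V) = V² + 0 = V²)
X = 9 (X = 7 + 2 = 9)
X + B*W(0 + 2) = 9 - 2*(0 + 2)² = 9 - 2*2² = 9 - 2*4 = 9 - 8 = 1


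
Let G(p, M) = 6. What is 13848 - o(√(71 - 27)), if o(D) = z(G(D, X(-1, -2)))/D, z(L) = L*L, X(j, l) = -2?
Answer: 13848 - 18*√11/11 ≈ 13843.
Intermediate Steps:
z(L) = L²
o(D) = 36/D (o(D) = 6²/D = 36/D)
13848 - o(√(71 - 27)) = 13848 - 36/(√(71 - 27)) = 13848 - 36/(√44) = 13848 - 36/(2*√11) = 13848 - 36*√11/22 = 13848 - 18*√11/11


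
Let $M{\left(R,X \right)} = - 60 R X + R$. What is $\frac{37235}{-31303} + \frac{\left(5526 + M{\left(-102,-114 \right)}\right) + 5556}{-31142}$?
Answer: $\frac{442091255}{21192131} \approx 20.861$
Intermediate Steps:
$M{\left(R,X \right)} = R - 60 R X$ ($M{\left(R,X \right)} = - 60 R X + R = R - 60 R X$)
$\frac{37235}{-31303} + \frac{\left(5526 + M{\left(-102,-114 \right)}\right) + 5556}{-31142} = \frac{37235}{-31303} + \frac{\left(5526 - 102 \left(1 - -6840\right)\right) + 5556}{-31142} = 37235 \left(- \frac{1}{31303}\right) + \left(\left(5526 - 102 \left(1 + 6840\right)\right) + 5556\right) \left(- \frac{1}{31142}\right) = - \frac{37235}{31303} + \left(\left(5526 - 697782\right) + 5556\right) \left(- \frac{1}{31142}\right) = - \frac{37235}{31303} + \left(-692256 + 5556\right) \left(- \frac{1}{31142}\right) = - \frac{37235}{31303} - - \frac{343350}{15571} = - \frac{37235}{31303} + \frac{343350}{15571} = \frac{442091255}{21192131}$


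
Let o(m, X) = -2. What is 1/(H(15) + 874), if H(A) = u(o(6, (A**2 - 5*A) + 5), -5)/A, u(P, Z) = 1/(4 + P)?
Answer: 30/26221 ≈ 0.0011441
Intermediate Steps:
H(A) = 1/(2*A) (H(A) = 1/((4 - 2)*A) = 1/(2*A))
1/(H(15) + 874) = 1/((1/2)/15 + 874) = 1/((1/2)*(1/15) + 874) = 1/(1/30 + 874) = 1/(26221/30) = 30/26221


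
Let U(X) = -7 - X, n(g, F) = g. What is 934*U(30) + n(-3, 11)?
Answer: -34561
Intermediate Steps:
934*U(30) + n(-3, 11) = 934*(-7 - 1*30) - 3 = 934*(-7 - 30) - 3 = 934*(-37) - 3 = -34558 - 3 = -34561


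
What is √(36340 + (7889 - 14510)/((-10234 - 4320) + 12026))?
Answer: √14516114278/632 ≈ 190.64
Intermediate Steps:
√(36340 + (7889 - 14510)/((-10234 - 4320) + 12026)) = √(36340 - 6621/(-14554 + 12026)) = √(36340 - 6621/(-2528)) = √(36340 - 6621*(-1/2528)) = √(36340 + 6621/2528) = √(91874141/2528) = √14516114278/632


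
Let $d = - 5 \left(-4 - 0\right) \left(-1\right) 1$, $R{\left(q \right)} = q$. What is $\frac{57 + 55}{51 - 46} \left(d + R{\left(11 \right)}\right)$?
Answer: $- \frac{1008}{5} \approx -201.6$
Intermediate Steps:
$d = -20$ ($d = - 5 \left(-4 + 0\right) \left(-1\right) 1 = - 5 \left(-4\right) \left(-1\right) 1 = - 5 \cdot 4 \cdot 1 = \left(-5\right) 4 = -20$)
$\frac{57 + 55}{51 - 46} \left(d + R{\left(11 \right)}\right) = \frac{57 + 55}{51 - 46} \left(-20 + 11\right) = \frac{112}{5} \left(-9\right) = - \frac{1008}{5}$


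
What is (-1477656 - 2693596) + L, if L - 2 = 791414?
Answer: -3379836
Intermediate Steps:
L = 791416 (L = 2 + 791414 = 791416)
(-1477656 - 2693596) + L = (-1477656 - 2693596) + 791416 = -4171252 + 791416 = -3379836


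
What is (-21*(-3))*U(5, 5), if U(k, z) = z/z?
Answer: 63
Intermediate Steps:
U(k, z) = 1
(-21*(-3))*U(5, 5) = -21*(-3)*1 = 63*1 = 63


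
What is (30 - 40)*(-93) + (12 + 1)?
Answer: 943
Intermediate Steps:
(30 - 40)*(-93) + (12 + 1) = -10*(-93) + 13 = 930 + 13 = 943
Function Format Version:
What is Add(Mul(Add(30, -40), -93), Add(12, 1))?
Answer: 943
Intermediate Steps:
Add(Mul(Add(30, -40), -93), Add(12, 1)) = Add(Mul(-10, -93), 13) = Add(930, 13) = 943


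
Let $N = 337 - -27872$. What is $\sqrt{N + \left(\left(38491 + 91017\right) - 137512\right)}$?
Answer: $3 \sqrt{2245} \approx 142.14$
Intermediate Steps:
$N = 28209$ ($N = 337 + 27872 = 28209$)
$\sqrt{N + \left(\left(38491 + 91017\right) - 137512\right)} = \sqrt{28209 + \left(\left(38491 + 91017\right) - 137512\right)} = \sqrt{28209 + \left(129508 - 137512\right)} = \sqrt{28209 - 8004} = \sqrt{20205} = 3 \sqrt{2245}$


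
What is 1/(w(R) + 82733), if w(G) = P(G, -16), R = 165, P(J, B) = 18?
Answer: 1/82751 ≈ 1.2084e-5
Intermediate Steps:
w(G) = 18
1/(w(R) + 82733) = 1/(18 + 82733) = 1/82751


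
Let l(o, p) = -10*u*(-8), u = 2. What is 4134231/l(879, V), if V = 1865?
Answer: 4134231/160 ≈ 25839.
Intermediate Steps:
l(o, p) = 160 (l(o, p) = -10*2*(-8) = -20*(-8) = 160)
4134231/l(879, V) = 4134231/160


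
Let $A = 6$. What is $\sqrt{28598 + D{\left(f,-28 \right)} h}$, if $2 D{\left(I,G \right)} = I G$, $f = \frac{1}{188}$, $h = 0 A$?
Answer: $\sqrt{28598} \approx 169.11$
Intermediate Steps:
$h = 0$ ($h = 0 \cdot 6 = 0$)
$f = \frac{1}{188} \approx 0.0053191$
$D{\left(I,G \right)} = \frac{G I}{2}$ ($D{\left(I,G \right)} = \frac{I G}{2} = \frac{G I}{2}$)
$\sqrt{28598 + D{\left(f,-28 \right)} h} = \sqrt{28598 + \frac{1}{2} \left(-28\right) \frac{1}{188} \cdot 0} = \sqrt{28598 - 0} = \sqrt{28598 + 0} = \sqrt{28598}$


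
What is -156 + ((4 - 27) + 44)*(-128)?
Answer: -2844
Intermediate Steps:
-156 + ((4 - 27) + 44)*(-128) = -156 + (-23 + 44)*(-128) = -156 + 21*(-128) = -156 - 2688 = -2844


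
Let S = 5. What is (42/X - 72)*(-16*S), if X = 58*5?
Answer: 166704/29 ≈ 5748.4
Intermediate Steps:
X = 290
(42/X - 72)*(-16*S) = (42/290 - 72)*(-16*5) = (42*(1/290) - 72)*(-80) = (21/145 - 72)*(-80) = -10419/145*(-80) = 166704/29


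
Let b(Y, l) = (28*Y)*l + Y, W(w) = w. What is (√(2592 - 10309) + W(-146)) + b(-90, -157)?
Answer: 395404 + I*√7717 ≈ 3.954e+5 + 87.846*I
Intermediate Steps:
b(Y, l) = Y + 28*Y*l (b(Y, l) = 28*Y*l + Y = Y + 28*Y*l)
(√(2592 - 10309) + W(-146)) + b(-90, -157) = (√(2592 - 10309) - 146) - 90*(1 + 28*(-157)) = (√(-7717) - 146) - 90*(1 - 4396) = (I*√7717 - 146) - 90*(-4395) = (-146 + I*√7717) + 395550 = 395404 + I*√7717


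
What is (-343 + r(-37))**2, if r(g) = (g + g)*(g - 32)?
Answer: 22686169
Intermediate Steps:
r(g) = 2*g*(-32 + g) (r(g) = (2*g)*(-32 + g) = 2*g*(-32 + g))
(-343 + r(-37))**2 = (-343 + 2*(-37)*(-32 - 37))**2 = (-343 + 2*(-37)*(-69))**2 = (-343 + 5106)**2 = 4763**2 = 22686169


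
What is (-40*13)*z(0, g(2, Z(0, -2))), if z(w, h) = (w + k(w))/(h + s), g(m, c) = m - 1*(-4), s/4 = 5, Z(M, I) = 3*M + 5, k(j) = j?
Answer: 0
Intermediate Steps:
Z(M, I) = 5 + 3*M
s = 20 (s = 4*5 = 20)
g(m, c) = 4 + m (g(m, c) = m + 4 = 4 + m)
z(w, h) = 2*w/(20 + h) (z(w, h) = (w + w)/(h + 20) = (2*w)/(20 + h) = 2*w/(20 + h))
(-40*13)*z(0, g(2, Z(0, -2))) = (-40*13)*(2*0/(20 + (4 + 2))) = -1040*0/(20 + 6) = -1040*0/26 = -520*0 = 0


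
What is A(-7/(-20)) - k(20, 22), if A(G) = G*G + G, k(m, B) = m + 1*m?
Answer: -15811/400 ≈ -39.527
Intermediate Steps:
k(m, B) = 2*m (k(m, B) = m + m = 2*m)
A(G) = G + G² (A(G) = G² + G = G + G²)
A(-7/(-20)) - k(20, 22) = (-7/(-20))*(1 - 7/(-20)) - 2*20 = (-7*(-1/20))*(1 - 7*(-1/20)) - 1*40 = 7*(1 + 7/20)/20 - 40 = (7/20)*(27/20) - 40 = 189/400 - 40 = -15811/400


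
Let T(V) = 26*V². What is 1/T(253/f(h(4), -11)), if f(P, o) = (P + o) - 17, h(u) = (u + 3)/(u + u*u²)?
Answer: 3598609/7695418016 ≈ 0.00046763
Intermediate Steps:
h(u) = (3 + u)/(u + u³)
f(P, o) = -17 + P + o
1/T(253/f(h(4), -11)) = 1/(26*(253/(-17 + (3 + 4)/(4 + 4³) - 11))²) = 1/(26*(253/(-17 + 7/(4 + 64) - 11))²) = 1/(26*(253/(-17 + 7/68 - 11))²) = 1/(26*(253/(-1897/68))²) = 1/(26*(253*(-68/1897))²) = 1/(26*(-17204/1897)²) = 1/(26*(295977616/3598609)) = 1/(7695418016/3598609) = 3598609/7695418016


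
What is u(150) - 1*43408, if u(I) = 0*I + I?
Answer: -43258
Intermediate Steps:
u(I) = I (u(I) = 0 + I = I)
u(150) - 1*43408 = 150 - 1*43408 = 150 - 43408 = -43258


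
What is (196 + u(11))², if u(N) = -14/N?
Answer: 4588164/121 ≈ 37919.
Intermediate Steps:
(196 + u(11))² = (196 - 14/11)² = (2142/11)² = 4588164/121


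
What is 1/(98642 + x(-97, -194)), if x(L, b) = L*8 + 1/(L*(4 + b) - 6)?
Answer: 18424/1803083185 ≈ 1.0218e-5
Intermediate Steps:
x(L, b) = 1/(-6 + L*(4 + b)) + 8*L (x(L, b) = 8*L + 1/(-6 + L*(4 + b)) = 1/(-6 + L*(4 + b)) + 8*L)
1/(98642 + x(-97, -194)) = 1/(98642 + (1 - 48*(-97) + 32*(-97)² + 8*(-194)*(-97)²)/(-6 + 4*(-97) - 97*(-194))) = 1/(98642 + (1 + 4656 + 32*9409 + 8*(-194)*9409)/(-6 - 388 + 18818)) = 1/(98642 + (1 + 4656 + 301088 - 14602768)/18424) = 1/(98642 + (1/18424)*(-14297023)) = 1/(98642 - 14297023/18424) = 1/(1803083185/18424) = 18424/1803083185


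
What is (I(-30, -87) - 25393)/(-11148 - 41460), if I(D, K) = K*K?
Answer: 557/1644 ≈ 0.33881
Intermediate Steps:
I(D, K) = K**2
(I(-30, -87) - 25393)/(-11148 - 41460) = ((-87)**2 - 25393)/(-11148 - 41460) = (7569 - 25393)/(-52608) = -17824*(-1/52608) = 557/1644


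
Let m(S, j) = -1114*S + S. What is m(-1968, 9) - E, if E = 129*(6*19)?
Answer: 2175678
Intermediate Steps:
m(S, j) = -1113*S
E = 14706 (E = 129*114 = 14706)
m(-1968, 9) - E = -1113*(-1968) - 1*14706 = 2190384 - 14706 = 2175678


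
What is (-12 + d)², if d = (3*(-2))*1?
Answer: 324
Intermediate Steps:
d = -6 (d = -6*1 = -6)
(-12 + d)² = (-12 - 6)² = (-18)² = 324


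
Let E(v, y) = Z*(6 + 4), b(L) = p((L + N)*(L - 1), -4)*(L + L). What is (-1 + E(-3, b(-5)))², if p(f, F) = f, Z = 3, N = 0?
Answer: 841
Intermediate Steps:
b(L) = 2*L²*(-1 + L) (b(L) = ((L + 0)*(L - 1))*(L + L) = (L*(-1 + L))*(2*L) = 2*L²*(-1 + L))
E(v, y) = 30 (E(v, y) = 3*(6 + 4) = 3*10 = 30)
(-1 + E(-3, b(-5)))² = (-1 + 30)² = 29² = 841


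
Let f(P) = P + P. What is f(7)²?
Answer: 196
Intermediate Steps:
f(P) = 2*P
f(7)² = (2*7)² = 14² = 196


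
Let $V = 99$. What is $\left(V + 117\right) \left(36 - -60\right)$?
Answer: $20736$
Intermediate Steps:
$\left(V + 117\right) \left(36 - -60\right) = \left(99 + 117\right) \left(36 - -60\right) = 216 \left(36 + 60\right) = 216 \cdot 96 = 20736$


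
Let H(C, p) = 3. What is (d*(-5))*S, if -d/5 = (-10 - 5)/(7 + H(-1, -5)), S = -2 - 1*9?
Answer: 825/2 ≈ 412.50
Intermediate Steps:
S = -11 (S = -2 - 9 = -11)
d = 15/2 (d = -5*(-10 - 5)/(7 + 3) = -(-75)/10 = -5*(-3/2) = 15/2 ≈ 7.5000)
(d*(-5))*S = ((15/2)*(-5))*(-11) = -75/2*(-11) = 825/2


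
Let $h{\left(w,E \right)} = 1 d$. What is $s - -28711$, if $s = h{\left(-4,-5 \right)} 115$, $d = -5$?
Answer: $28136$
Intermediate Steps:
$h{\left(w,E \right)} = -5$ ($h{\left(w,E \right)} = 1 \left(-5\right) = -5$)
$s = -575$ ($s = \left(-5\right) 115 = -575$)
$s - -28711 = -575 - -28711 = -575 + 28711 = 28136$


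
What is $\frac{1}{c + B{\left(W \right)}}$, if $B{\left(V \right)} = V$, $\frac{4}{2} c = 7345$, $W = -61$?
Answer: $\frac{2}{7223} \approx 0.00027689$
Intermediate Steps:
$c = \frac{7345}{2}$ ($c = \frac{1}{2} \cdot 7345 = \frac{7345}{2} \approx 3672.5$)
$\frac{1}{c + B{\left(W \right)}} = \frac{1}{\frac{7345}{2} - 61} = \frac{1}{\frac{7223}{2}} = \frac{2}{7223}$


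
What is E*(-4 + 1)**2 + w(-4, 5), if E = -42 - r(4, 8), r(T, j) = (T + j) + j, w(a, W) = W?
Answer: -553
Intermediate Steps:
r(T, j) = T + 2*j
E = -62 (E = -42 - (4 + 2*8) = -42 - (4 + 16) = -42 - 1*20 = -42 - 20 = -62)
E*(-4 + 1)**2 + w(-4, 5) = -62*(-4 + 1)**2 + 5 = -62*(-3)**2 + 5 = -62*9 + 5 = -558 + 5 = -553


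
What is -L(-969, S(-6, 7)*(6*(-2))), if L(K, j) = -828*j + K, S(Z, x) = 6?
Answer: -58647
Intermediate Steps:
L(K, j) = K - 828*j
-L(-969, S(-6, 7)*(6*(-2))) = -(-969 - 4968*6*(-2)) = -(-969 - 4968*(-12)) = -(-969 - 828*(-72)) = -(-969 + 59616) = -1*58647 = -58647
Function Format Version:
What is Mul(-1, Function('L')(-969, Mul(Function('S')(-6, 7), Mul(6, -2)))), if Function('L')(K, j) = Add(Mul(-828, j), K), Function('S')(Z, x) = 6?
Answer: -58647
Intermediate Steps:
Function('L')(K, j) = Add(K, Mul(-828, j))
Mul(-1, Function('L')(-969, Mul(Function('S')(-6, 7), Mul(6, -2)))) = Mul(-1, Add(-969, Mul(-828, Mul(6, Mul(6, -2))))) = Mul(-1, Add(-969, Mul(-828, Mul(6, -12)))) = Mul(-1, Add(-969, Mul(-828, -72))) = Mul(-1, Add(-969, 59616)) = Mul(-1, 58647) = -58647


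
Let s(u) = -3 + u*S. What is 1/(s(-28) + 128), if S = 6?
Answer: -1/43 ≈ -0.023256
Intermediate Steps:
s(u) = -3 + 6*u (s(u) = -3 + u*6 = -3 + 6*u)
1/(s(-28) + 128) = 1/((-3 + 6*(-28)) + 128) = 1/((-3 - 168) + 128) = 1/(-171 + 128) = 1/(-43) = -1/43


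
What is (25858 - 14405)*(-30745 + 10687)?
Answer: -229724274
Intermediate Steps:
(25858 - 14405)*(-30745 + 10687) = 11453*(-20058) = -229724274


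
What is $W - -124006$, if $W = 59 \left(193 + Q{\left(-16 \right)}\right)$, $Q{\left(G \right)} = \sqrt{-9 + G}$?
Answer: $135393 + 295 i \approx 1.3539 \cdot 10^{5} + 295.0 i$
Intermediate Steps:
$W = 11387 + 295 i$ ($W = 59 \left(193 + \sqrt{-9 - 16}\right) = 59 \left(193 + \sqrt{-25}\right) = 59 \left(193 + 5 i\right) = 11387 + 295 i \approx 11387.0 + 295.0 i$)
$W - -124006 = \left(11387 + 295 i\right) - -124006 = \left(11387 + 295 i\right) + 124006 = 135393 + 295 i$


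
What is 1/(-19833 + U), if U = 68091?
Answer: 1/48258 ≈ 2.0722e-5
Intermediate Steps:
1/(-19833 + U) = 1/(-19833 + 68091) = 1/48258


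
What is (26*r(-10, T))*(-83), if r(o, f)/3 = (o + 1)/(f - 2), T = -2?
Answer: -29133/2 ≈ -14567.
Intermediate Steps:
r(o, f) = 3*(1 + o)/(-2 + f) (r(o, f) = 3*((o + 1)/(f - 2)) = 3*((1 + o)/(-2 + f)) = 3*(1 + o)/(-2 + f))
(26*r(-10, T))*(-83) = (26*(3*(1 - 10)/(-2 - 2)))*(-83) = (26*(3*(-9)/(-4)))*(-83) = (26*(3*(-¼)*(-9)))*(-83) = (26*(27/4))*(-83) = (351/2)*(-83) = -29133/2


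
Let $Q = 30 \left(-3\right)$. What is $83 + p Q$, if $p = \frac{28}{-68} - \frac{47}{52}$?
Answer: $\frac{89021}{442} \approx 201.41$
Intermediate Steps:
$Q = -90$
$p = - \frac{1163}{884}$ ($p = 28 \left(- \frac{1}{68}\right) - \frac{47}{52} = - \frac{7}{17} - \frac{47}{52} = - \frac{1163}{884} \approx -1.3156$)
$83 + p Q = 83 - - \frac{52335}{442} = 83 + \frac{52335}{442} = \frac{89021}{442}$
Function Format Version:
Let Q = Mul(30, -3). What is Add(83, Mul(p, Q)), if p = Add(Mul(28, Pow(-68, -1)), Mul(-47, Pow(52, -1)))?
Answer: Rational(89021, 442) ≈ 201.41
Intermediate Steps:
Q = -90
p = Rational(-1163, 884) (p = Add(Mul(28, Rational(-1, 68)), Mul(-47, Rational(1, 52))) = Add(Rational(-7, 17), Rational(-47, 52)) = Rational(-1163, 884) ≈ -1.3156)
Add(83, Mul(p, Q)) = Add(83, Mul(Rational(-1163, 884), -90)) = Add(83, Rational(52335, 442)) = Rational(89021, 442)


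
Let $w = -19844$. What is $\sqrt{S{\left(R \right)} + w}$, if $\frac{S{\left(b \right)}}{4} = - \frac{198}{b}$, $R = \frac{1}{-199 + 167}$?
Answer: $10 \sqrt{55} \approx 74.162$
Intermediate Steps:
$R = - \frac{1}{32}$ ($R = \frac{1}{-32} = - \frac{1}{32} \approx -0.03125$)
$S{\left(b \right)} = - \frac{792}{b}$ ($S{\left(b \right)} = 4 \left(- \frac{198}{b}\right) = - \frac{792}{b}$)
$\sqrt{S{\left(R \right)} + w} = \sqrt{- \frac{792}{- \frac{1}{32}} - 19844} = \sqrt{\left(-792\right) \left(-32\right) - 19844} = \sqrt{25344 - 19844} = \sqrt{5500} = 10 \sqrt{55}$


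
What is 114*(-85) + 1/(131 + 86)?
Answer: -2102729/217 ≈ -9690.0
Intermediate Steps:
114*(-85) + 1/(131 + 86) = -9690 + 1/217 = -2102729/217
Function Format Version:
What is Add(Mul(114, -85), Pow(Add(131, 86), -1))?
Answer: Rational(-2102729, 217) ≈ -9690.0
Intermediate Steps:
Add(Mul(114, -85), Pow(Add(131, 86), -1)) = Add(-9690, Pow(217, -1)) = Add(-9690, Rational(1, 217)) = Rational(-2102729, 217)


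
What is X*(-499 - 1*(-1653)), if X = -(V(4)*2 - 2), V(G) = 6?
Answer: -11540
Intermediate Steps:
X = -10 (X = -(6*2 - 2) = -(12 - 2) = -1*10 = -10)
X*(-499 - 1*(-1653)) = -10*(-499 - 1*(-1653)) = -10*(-499 + 1653) = -10*1154 = -11540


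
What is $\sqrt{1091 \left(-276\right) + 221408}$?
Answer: $2 i \sqrt{19927} \approx 282.33 i$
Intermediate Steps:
$\sqrt{1091 \left(-276\right) + 221408} = \sqrt{-301116 + 221408} = \sqrt{-79708} = 2 i \sqrt{19927}$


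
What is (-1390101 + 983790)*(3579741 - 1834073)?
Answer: -709284110748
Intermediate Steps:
(-1390101 + 983790)*(3579741 - 1834073) = -406311*1745668 = -709284110748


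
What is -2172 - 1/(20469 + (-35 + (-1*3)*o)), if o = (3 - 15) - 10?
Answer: -44526001/20500 ≈ -2172.0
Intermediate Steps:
o = -22 (o = -12 - 10 = -22)
-2172 - 1/(20469 + (-35 + (-1*3)*o)) = -2172 - 1/(20469 + (-35 - 1*3*(-22))) = -2172 - 1/(20469 + (-35 - 3*(-22))) = -2172 - 1/(20469 + (-35 + 66)) = -2172 - 1/(20469 + 31) = -2172 - 1/20500 = -44526001/20500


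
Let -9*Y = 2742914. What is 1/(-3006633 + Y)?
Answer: -9/29802611 ≈ -3.0199e-7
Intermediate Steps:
Y = -2742914/9 (Y = -⅑*2742914 = -2742914/9 ≈ -3.0477e+5)
1/(-3006633 + Y) = 1/(-3006633 - 2742914/9) = 1/(-29802611/9) = -9/29802611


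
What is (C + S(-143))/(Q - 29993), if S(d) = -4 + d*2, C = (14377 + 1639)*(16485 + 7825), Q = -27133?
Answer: -64891445/9521 ≈ -6815.6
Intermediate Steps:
C = 389348960 (C = 16016*24310 = 389348960)
S(d) = -4 + 2*d
(C + S(-143))/(Q - 29993) = (389348960 + (-4 + 2*(-143)))/(-27133 - 29993) = (389348960 + (-4 - 286))/(-57126) = (389348960 - 290)*(-1/57126) = 389348670*(-1/57126) = -64891445/9521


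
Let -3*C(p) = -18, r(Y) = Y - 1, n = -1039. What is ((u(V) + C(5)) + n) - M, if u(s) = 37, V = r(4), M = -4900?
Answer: 3904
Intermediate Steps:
r(Y) = -1 + Y
C(p) = 6 (C(p) = -1/3*(-18) = 6)
V = 3 (V = -1 + 4 = 3)
((u(V) + C(5)) + n) - M = ((37 + 6) - 1039) - 1*(-4900) = (43 - 1039) + 4900 = -996 + 4900 = 3904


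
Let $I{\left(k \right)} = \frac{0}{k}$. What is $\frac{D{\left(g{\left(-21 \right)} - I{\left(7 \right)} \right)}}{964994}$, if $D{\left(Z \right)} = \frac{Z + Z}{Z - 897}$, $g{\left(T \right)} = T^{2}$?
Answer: $- \frac{147}{73339544} \approx -2.0044 \cdot 10^{-6}$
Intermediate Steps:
$I{\left(k \right)} = 0$
$D{\left(Z \right)} = \frac{2 Z}{-897 + Z}$
$\frac{D{\left(g{\left(-21 \right)} - I{\left(7 \right)} \right)}}{964994} = \frac{2 \left(\left(-21\right)^{2} - 0\right) \frac{1}{-897 + \left(\left(-21\right)^{2} - 0\right)}}{964994} = \frac{2 \left(441 + 0\right)}{-897 + \left(441 + 0\right)} \frac{1}{964994} = 2 \cdot 441 \frac{1}{-897 + 441} \cdot \frac{1}{964994} = 2 \cdot 441 \frac{1}{-456} \cdot \frac{1}{964994} = 2 \cdot 441 \left(- \frac{1}{456}\right) \frac{1}{964994} = \left(- \frac{147}{76}\right) \frac{1}{964994} = - \frac{147}{73339544}$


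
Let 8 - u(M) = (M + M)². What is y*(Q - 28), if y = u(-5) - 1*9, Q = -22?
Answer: 5050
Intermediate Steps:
u(M) = 8 - 4*M² (u(M) = 8 - (M + M)² = 8 - (2*M)² = 8 - 4*M²)
y = -101 (y = (8 - 4*(-5)²) - 1*9 = (8 - 4*25) - 9 = (8 - 100) - 9 = -92 - 9 = -101)
y*(Q - 28) = -101*(-22 - 28) = -101*(-50) = 5050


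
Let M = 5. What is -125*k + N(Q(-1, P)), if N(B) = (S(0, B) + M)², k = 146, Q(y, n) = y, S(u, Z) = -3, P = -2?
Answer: -18246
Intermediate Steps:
N(B) = 4 (N(B) = (-3 + 5)² = 2² = 4)
-125*k + N(Q(-1, P)) = -125*146 + 4 = -18250 + 4 = -18246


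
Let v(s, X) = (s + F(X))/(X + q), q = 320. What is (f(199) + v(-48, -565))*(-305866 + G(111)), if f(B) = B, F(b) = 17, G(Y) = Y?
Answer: -2983312686/49 ≈ -6.0884e+7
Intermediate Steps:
v(s, X) = (17 + s)/(320 + X) (v(s, X) = (s + 17)/(X + 320) = (17 + s)/(320 + X))
(f(199) + v(-48, -565))*(-305866 + G(111)) = (199 + (17 - 48)/(320 - 565))*(-305866 + 111) = (199 - 31/(-245))*(-305755) = (199 - 1/245*(-31))*(-305755) = (199 + 31/245)*(-305755) = (48786/245)*(-305755) = -2983312686/49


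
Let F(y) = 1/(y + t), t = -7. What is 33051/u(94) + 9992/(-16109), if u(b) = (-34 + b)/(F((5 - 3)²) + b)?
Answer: 49869272173/966540 ≈ 51596.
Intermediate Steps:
F(y) = 1/(-7 + y) (F(y) = 1/(y - 7) = 1/(-7 + y))
u(b) = (-34 + b)/(-⅓ + b) (u(b) = (-34 + b)/(1/(-7 + (5 - 3)²) + b) = (-34 + b)/(1/(-7 + 2²) + b) = (-34 + b)/(1/(-7 + 4) + b) = (-34 + b)/(1/(-3) + b) = (-34 + b)/(-⅓ + b))
33051/u(94) + 9992/(-16109) = 33051/((3*(-34 + 94)/(-1 + 3*94))) + 9992/(-16109) = 33051/((3*60/(-1 + 282))) + 9992*(-1/16109) = 33051/((3*60/281)) - 9992/16109 = 33051/((3*(1/281)*60)) - 9992/16109 = 33051/(180/281) - 9992/16109 = 33051*(281/180) - 9992/16109 = 3095777/60 - 9992/16109 = 49869272173/966540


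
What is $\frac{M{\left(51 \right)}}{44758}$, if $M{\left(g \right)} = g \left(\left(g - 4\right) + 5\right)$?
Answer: $\frac{1326}{22379} \approx 0.059252$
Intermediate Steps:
$M{\left(g \right)} = g \left(1 + g\right)$ ($M{\left(g \right)} = g \left(\left(-4 + g\right) + 5\right) = g \left(1 + g\right)$)
$\frac{M{\left(51 \right)}}{44758} = \frac{51 \left(1 + 51\right)}{44758} = 51 \cdot 52 \cdot \frac{1}{44758} = 2652 \cdot \frac{1}{44758} = \frac{1326}{22379}$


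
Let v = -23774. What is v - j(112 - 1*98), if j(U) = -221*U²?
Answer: 19542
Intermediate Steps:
v - j(112 - 1*98) = -23774 - (-221)*(112 - 1*98)² = -23774 - (-221)*(112 - 98)² = -23774 - (-221)*14² = -23774 - (-221)*196 = -23774 - 1*(-43316) = -23774 + 43316 = 19542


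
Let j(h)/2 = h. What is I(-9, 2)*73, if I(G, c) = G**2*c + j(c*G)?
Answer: 9198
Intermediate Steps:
j(h) = 2*h
I(G, c) = c*G**2 + 2*G*c (I(G, c) = G**2*c + 2*(c*G) = c*G**2 + 2*(G*c) = c*G**2 + 2*G*c)
I(-9, 2)*73 = -9*2*(2 - 9)*73 = -9*2*(-7)*73 = 126*73 = 9198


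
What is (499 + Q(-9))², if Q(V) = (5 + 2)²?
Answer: 300304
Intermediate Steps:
Q(V) = 49 (Q(V) = 7² = 49)
(499 + Q(-9))² = (499 + 49)² = 548² = 300304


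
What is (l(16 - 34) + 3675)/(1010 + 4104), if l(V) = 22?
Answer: 3697/5114 ≈ 0.72292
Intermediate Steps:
(l(16 - 34) + 3675)/(1010 + 4104) = (22 + 3675)/(1010 + 4104) = 3697/5114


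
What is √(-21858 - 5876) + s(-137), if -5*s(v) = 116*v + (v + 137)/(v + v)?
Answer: 15892/5 + 7*I*√566 ≈ 3178.4 + 166.54*I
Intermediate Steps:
s(v) = -116*v/5 - (137 + v)/(10*v) (s(v) = -(116*v + (v + 137)/(v + v))/5 = -(116*v + (137 + v)/((2*v)))/5 = -(116*v + (137 + v)*(1/(2*v)))/5 = -(116*v + (137 + v)/(2*v))/5 = -116*v/5 - (137 + v)/(10*v))
√(-21858 - 5876) + s(-137) = √(-21858 - 5876) + (⅒)*(-137 - 1*(-137)*(1 + 232*(-137)))/(-137) = √(-27734) + (⅒)*(-1/137)*(-137 - 1*(-137)*(1 - 31784)) = 7*I*√566 + (⅒)*(-1/137)*(-137 - 1*(-137)*(-31783)) = 7*I*√566 + (⅒)*(-1/137)*(-137 - 4354271) = 7*I*√566 + (⅒)*(-1/137)*(-4354408) = 7*I*√566 + 15892/5 = 15892/5 + 7*I*√566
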